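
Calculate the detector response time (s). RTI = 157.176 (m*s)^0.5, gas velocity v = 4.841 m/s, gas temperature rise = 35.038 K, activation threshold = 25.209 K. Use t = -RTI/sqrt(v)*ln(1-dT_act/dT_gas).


dT_act/dT_gas = 0.71948
ln(1 - 0.71948) = -1.2711
t = -157.176 / sqrt(4.841) * -1.2711 = 90.802 s

90.802 s


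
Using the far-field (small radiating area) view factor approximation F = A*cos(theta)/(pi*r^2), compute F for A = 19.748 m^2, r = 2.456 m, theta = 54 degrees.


cos(54 deg) = 0.58779
pi*r^2 = 18.950
F = 19.748 * 0.58779 / 18.950 = 0.61254

0.61254


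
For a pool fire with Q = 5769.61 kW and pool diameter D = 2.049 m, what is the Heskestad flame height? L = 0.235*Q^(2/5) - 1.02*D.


Q^(2/5) = 31.949
0.235 * Q^(2/5) = 7.5080
1.02 * D = 2.0900
L = 5.4181 m

5.4181 m


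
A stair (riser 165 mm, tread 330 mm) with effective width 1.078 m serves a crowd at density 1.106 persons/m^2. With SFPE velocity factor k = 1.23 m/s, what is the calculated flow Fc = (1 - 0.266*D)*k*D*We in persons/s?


1 - 0.266*D = 1 - 0.266*1.106 = 0.70580
Fs = 0.70580 * 1.23 * 1.106 = 0.96016 persons/(s*m)
Fc = 0.96016 * 1.078 = 1.0351 persons/s

1.0351 persons/s


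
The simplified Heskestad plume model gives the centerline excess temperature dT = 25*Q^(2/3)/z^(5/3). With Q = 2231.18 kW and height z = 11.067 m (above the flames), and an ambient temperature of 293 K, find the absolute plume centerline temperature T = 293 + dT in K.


Q^(2/3) = 170.75
z^(5/3) = 54.960
dT = 25 * 170.75 / 54.960 = 77.669 K
T = 293 + 77.669 = 370.67 K

370.67 K


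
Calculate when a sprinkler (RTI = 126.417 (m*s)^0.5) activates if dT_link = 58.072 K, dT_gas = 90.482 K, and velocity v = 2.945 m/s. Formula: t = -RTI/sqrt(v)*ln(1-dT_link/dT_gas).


dT_link/dT_gas = 0.64181
ln(1 - 0.64181) = -1.0267
t = -126.417 / sqrt(2.945) * -1.0267 = 75.631 s

75.631 s


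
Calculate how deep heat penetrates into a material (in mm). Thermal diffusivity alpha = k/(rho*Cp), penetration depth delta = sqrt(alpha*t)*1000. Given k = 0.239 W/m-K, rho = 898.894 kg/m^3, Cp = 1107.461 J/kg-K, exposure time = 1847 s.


alpha = 0.239 / (898.894 * 1107.461) = 2.4008e-07 m^2/s
alpha * t = 0.00044343
delta = sqrt(0.00044343) * 1000 = 21.058 mm

21.058 mm


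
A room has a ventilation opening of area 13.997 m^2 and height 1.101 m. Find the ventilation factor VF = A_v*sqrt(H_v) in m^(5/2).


sqrt(H_v) = 1.0493
VF = 13.997 * 1.0493 = 14.687 m^(5/2)

14.687 m^(5/2)


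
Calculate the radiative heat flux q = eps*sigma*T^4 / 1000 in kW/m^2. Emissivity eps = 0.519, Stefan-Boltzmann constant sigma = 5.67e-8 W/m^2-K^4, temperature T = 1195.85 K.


T^4 = 2.0451e+12
q = 0.519 * 5.67e-8 * 2.0451e+12 / 1000 = 60.181 kW/m^2

60.181 kW/m^2


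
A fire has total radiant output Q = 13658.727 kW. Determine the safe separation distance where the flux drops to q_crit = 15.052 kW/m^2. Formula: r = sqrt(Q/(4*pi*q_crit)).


4*pi*q_crit = 189.15
Q/(4*pi*q_crit) = 72.211
r = sqrt(72.211) = 8.4977 m

8.4977 m


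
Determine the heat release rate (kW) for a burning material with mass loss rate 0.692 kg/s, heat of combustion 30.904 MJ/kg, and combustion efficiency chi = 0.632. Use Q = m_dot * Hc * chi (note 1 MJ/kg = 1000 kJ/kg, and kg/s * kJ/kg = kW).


Hc = 30.904 MJ/kg = 30.904 * 1000 kJ/kg = 30904 kJ/kg
Q = 0.692 kg/s * 30904 kJ/kg * 0.632 = 13516 kW

13516 kW


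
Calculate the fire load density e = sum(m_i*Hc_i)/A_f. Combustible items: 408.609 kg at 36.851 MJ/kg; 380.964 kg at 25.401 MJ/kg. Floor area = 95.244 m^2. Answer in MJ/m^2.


Total energy = 408.609*36.851 + 380.964*25.401
= 15057.65 + 9676.867
= 24734.52 MJ
e = 24734.52 / 95.244 = 259.70 MJ/m^2

259.70 MJ/m^2


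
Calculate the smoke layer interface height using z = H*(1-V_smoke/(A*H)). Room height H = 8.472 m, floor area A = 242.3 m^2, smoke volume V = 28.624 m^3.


V/(A*H) = 0.013944
1 - 0.013944 = 0.98606
z = 8.472 * 0.98606 = 8.3539 m

8.3539 m


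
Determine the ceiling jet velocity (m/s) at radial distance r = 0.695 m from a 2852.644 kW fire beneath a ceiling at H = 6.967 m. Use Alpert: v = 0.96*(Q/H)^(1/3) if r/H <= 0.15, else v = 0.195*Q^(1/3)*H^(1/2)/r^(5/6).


r/H = 0.695 / 6.967 = 0.099756
r/H <= 0.15, so v = 0.96*(Q/H)^(1/3)
Q/H = 409.45
(Q/H)^(1/3) = 7.4256
v = 0.96 * 7.4256 = 7.1286 m/s

7.1286 m/s


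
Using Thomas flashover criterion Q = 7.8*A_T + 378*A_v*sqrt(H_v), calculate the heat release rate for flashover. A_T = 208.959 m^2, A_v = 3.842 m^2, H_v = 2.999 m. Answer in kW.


7.8*A_T = 1629.9
sqrt(H_v) = 1.7318
378*A_v*sqrt(H_v) = 2515.0
Q = 1629.9 + 2515.0 = 4144.9 kW

4144.9 kW


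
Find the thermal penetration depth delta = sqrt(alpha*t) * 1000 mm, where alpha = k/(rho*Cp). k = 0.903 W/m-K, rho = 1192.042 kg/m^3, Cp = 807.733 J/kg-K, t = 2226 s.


alpha = 0.903 / (1192.042 * 807.733) = 9.3784e-07 m^2/s
alpha * t = 0.0020876
delta = sqrt(0.0020876) * 1000 = 45.691 mm

45.691 mm


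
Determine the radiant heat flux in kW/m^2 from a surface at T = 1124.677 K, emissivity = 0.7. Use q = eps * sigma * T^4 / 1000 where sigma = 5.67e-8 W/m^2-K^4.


T^4 = 1.6000e+12
q = 0.7 * 5.67e-8 * 1.6000e+12 / 1000 = 63.503 kW/m^2

63.503 kW/m^2


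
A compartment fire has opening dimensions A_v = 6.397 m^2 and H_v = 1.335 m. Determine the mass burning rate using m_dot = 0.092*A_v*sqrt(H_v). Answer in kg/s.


sqrt(H_v) = 1.1554
m_dot = 0.092 * 6.397 * 1.1554 = 0.67999 kg/s

0.67999 kg/s


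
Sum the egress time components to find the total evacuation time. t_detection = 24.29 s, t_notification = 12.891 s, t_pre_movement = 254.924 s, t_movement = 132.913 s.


Total = 24.29 + 12.891 + 254.924 + 132.913 = 425.018 s

425.018 s


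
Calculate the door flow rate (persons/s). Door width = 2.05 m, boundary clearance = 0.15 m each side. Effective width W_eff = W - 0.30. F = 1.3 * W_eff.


W_eff = 2.05 - 0.30 = 1.75 m
F = 1.3 * 1.75 = 2.275 persons/s

2.275 persons/s


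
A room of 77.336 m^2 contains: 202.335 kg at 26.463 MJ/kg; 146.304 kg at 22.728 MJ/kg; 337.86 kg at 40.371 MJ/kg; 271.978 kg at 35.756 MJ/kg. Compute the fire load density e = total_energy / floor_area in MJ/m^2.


Total energy = 202.335*26.463 + 146.304*22.728 + 337.86*40.371 + 271.978*35.756
= 5354.391 + 3325.197 + 13639.75 + 9724.845
= 32044.18 MJ
e = 32044.18 / 77.336 = 414.35 MJ/m^2

414.35 MJ/m^2


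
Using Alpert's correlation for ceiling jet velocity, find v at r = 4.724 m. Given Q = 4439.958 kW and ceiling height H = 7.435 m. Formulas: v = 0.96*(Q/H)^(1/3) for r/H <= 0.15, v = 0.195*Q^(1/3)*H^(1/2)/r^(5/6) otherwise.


r/H = 4.724 / 7.435 = 0.63537
r/H > 0.15, so v = 0.195*Q^(1/3)*H^(1/2)/r^(5/6)
Q^(1/3) = 16.436
H^(1/2) = 2.7267
r^(5/6) = 3.6469
v = 0.195 * 16.436 * 2.7267 / 3.6469 = 2.3963 m/s

2.3963 m/s


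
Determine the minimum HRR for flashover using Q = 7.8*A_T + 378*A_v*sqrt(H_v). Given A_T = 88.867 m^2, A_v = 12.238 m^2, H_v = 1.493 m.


7.8*A_T = 693.16
sqrt(H_v) = 1.2219
378*A_v*sqrt(H_v) = 5652.4
Q = 693.16 + 5652.4 = 6345.6 kW

6345.6 kW


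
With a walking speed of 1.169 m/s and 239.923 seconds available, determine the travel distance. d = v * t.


d = 1.169 * 239.923 = 280.47 m

280.47 m


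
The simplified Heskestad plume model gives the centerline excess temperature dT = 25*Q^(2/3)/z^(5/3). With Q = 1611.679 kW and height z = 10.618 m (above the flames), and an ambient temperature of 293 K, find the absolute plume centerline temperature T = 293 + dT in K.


Q^(2/3) = 137.46
z^(5/3) = 51.295
dT = 25 * 137.46 / 51.295 = 66.997 K
T = 293 + 66.997 = 360.00 K

360.00 K


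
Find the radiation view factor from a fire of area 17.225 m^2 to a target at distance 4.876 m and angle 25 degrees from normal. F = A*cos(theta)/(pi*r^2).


cos(25 deg) = 0.90631
pi*r^2 = 74.693
F = 17.225 * 0.90631 / 74.693 = 0.20901

0.20901


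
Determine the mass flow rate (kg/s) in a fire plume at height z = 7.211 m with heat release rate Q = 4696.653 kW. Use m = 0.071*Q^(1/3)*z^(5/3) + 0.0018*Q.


Q^(1/3) = 16.747
z^(5/3) = 26.915
First term = 0.071 * 16.747 * 26.915 = 32.002
Second term = 0.0018 * 4696.653 = 8.4540
m = 40.456 kg/s

40.456 kg/s


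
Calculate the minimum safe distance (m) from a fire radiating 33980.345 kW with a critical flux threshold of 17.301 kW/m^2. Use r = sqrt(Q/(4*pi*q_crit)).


4*pi*q_crit = 217.41
Q/(4*pi*q_crit) = 156.30
r = sqrt(156.30) = 12.502 m

12.502 m


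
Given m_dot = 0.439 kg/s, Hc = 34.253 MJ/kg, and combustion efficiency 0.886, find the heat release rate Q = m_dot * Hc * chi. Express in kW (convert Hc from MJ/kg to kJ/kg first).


Hc = 34.253 MJ/kg = 34.253 * 1000 kJ/kg = 34253 kJ/kg
Q = 0.439 kg/s * 34253 kJ/kg * 0.886 = 13323 kW

13323 kW


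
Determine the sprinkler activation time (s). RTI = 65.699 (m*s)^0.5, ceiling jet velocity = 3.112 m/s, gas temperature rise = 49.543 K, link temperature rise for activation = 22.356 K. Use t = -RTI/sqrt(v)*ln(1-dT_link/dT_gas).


dT_link/dT_gas = 0.45124
ln(1 - 0.45124) = -0.60010
t = -65.699 / sqrt(3.112) * -0.60010 = 22.349 s

22.349 s


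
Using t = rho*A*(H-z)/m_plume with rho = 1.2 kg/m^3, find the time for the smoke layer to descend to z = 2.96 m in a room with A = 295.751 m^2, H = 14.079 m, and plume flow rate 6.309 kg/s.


H - z = 11.119 m
t = 1.2 * 295.751 * 11.119 / 6.309 = 625.48 s

625.48 s


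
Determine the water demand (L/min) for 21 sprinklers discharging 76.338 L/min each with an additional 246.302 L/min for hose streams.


Sprinkler demand = 21 * 76.338 = 1603.098 L/min
Total = 1603.098 + 246.302 = 1849.4 L/min

1849.4 L/min


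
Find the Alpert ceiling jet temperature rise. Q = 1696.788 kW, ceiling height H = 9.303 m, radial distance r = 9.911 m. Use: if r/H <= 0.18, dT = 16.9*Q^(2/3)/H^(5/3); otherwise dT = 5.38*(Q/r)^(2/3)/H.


r/H = 9.911 / 9.303 = 1.0654
r/H > 0.18, so dT = 5.38*(Q/r)^(2/3)/H
Q/r = 171.20
(Q/r)^(2/3) = 30.832
dT = 5.38 * 30.832 / 9.303 = 17.831 K

17.831 K


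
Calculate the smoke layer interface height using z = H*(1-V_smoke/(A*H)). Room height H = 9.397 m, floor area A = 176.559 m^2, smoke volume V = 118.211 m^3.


V/(A*H) = 0.071249
1 - 0.071249 = 0.92875
z = 9.397 * 0.92875 = 8.7275 m

8.7275 m


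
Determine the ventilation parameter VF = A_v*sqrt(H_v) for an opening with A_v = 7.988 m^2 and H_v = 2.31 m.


sqrt(H_v) = 1.5199
VF = 7.988 * 1.5199 = 12.141 m^(5/2)

12.141 m^(5/2)


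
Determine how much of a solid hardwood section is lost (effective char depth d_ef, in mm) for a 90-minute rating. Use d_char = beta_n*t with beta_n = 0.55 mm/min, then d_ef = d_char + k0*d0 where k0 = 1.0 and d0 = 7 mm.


d_char = 0.55 * 90 = 49.5 mm
d_ef = 49.5 + 1.0*7 = 56.5 mm

56.5 mm


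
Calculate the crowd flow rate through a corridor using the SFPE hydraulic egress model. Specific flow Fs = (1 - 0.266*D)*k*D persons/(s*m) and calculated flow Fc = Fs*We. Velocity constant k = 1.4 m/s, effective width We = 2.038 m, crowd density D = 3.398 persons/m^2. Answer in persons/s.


1 - 0.266*D = 1 - 0.266*3.398 = 0.096132
Fs = 0.096132 * 1.4 * 3.398 = 0.45732 persons/(s*m)
Fc = 0.45732 * 2.038 = 0.93202 persons/s

0.93202 persons/s


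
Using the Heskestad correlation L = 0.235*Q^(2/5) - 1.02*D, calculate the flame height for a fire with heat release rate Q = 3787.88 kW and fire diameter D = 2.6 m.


Q^(2/5) = 27.000
0.235 * Q^(2/5) = 6.3449
1.02 * D = 2.652
L = 3.6929 m

3.6929 m


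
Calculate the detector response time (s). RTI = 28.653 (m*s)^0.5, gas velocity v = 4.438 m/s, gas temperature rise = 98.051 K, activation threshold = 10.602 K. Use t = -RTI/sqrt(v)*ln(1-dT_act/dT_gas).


dT_act/dT_gas = 0.10813
ln(1 - 0.10813) = -0.11443
t = -28.653 / sqrt(4.438) * -0.11443 = 1.5564 s

1.5564 s


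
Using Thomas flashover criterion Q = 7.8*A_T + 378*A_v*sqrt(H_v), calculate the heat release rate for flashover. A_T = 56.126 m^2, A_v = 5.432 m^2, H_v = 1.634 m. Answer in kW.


7.8*A_T = 437.78
sqrt(H_v) = 1.2783
378*A_v*sqrt(H_v) = 2624.7
Q = 437.78 + 2624.7 = 3062.5 kW

3062.5 kW


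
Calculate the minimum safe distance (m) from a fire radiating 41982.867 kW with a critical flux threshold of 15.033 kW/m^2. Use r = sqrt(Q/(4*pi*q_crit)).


4*pi*q_crit = 188.91
Q/(4*pi*q_crit) = 222.24
r = sqrt(222.24) = 14.908 m

14.908 m


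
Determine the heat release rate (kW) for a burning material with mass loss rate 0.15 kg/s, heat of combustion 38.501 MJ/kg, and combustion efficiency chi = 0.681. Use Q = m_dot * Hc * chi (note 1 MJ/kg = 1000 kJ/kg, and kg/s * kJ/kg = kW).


Hc = 38.501 MJ/kg = 38.501 * 1000 kJ/kg = 38501 kJ/kg
Q = 0.15 kg/s * 38501 kJ/kg * 0.681 = 3932.9 kW

3932.9 kW


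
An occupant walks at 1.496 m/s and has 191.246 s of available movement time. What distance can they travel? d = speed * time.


d = 1.496 * 191.246 = 286.10 m

286.10 m


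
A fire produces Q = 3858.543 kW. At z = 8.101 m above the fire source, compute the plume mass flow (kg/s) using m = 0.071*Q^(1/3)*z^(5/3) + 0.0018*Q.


Q^(1/3) = 15.685
z^(5/3) = 32.676
First term = 0.071 * 15.685 * 32.676 = 36.388
Second term = 0.0018 * 3858.543 = 6.9454
m = 43.334 kg/s

43.334 kg/s


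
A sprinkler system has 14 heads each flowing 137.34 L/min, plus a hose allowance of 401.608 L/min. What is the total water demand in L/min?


Sprinkler demand = 14 * 137.34 = 1922.76 L/min
Total = 1922.76 + 401.608 = 2324.368 L/min

2324.368 L/min


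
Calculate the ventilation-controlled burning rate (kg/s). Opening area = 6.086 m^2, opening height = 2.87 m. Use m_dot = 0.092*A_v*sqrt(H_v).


sqrt(H_v) = 1.6941
m_dot = 0.092 * 6.086 * 1.6941 = 0.94855 kg/s

0.94855 kg/s


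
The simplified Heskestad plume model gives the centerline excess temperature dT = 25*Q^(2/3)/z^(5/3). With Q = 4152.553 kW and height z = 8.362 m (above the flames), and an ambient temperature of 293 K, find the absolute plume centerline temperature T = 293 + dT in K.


Q^(2/3) = 258.35
z^(5/3) = 34.450
dT = 25 * 258.35 / 34.450 = 187.48 K
T = 293 + 187.48 = 480.48 K

480.48 K


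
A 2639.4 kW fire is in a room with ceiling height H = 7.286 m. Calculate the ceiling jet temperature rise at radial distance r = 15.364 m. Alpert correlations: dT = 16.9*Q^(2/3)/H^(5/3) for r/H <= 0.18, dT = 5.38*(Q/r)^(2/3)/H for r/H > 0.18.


r/H = 15.364 / 7.286 = 2.1087
r/H > 0.18, so dT = 5.38*(Q/r)^(2/3)/H
Q/r = 171.79
(Q/r)^(2/3) = 30.903
dT = 5.38 * 30.903 / 7.286 = 22.819 K

22.819 K


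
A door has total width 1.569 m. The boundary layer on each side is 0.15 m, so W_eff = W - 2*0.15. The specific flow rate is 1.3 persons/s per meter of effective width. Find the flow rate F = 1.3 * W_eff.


W_eff = 1.569 - 0.30 = 1.269 m
F = 1.3 * 1.269 = 1.6497 persons/s

1.6497 persons/s


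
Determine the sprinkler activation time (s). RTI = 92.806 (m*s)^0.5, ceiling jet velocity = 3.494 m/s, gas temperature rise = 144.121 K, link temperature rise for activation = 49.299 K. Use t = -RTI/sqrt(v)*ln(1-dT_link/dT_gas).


dT_link/dT_gas = 0.34207
ln(1 - 0.34207) = -0.41865
t = -92.806 / sqrt(3.494) * -0.41865 = 20.786 s

20.786 s


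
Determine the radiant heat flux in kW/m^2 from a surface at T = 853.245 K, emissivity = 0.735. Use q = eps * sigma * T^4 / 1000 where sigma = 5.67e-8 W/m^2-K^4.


T^4 = 5.3002e+11
q = 0.735 * 5.67e-8 * 5.3002e+11 / 1000 = 22.088 kW/m^2

22.088 kW/m^2


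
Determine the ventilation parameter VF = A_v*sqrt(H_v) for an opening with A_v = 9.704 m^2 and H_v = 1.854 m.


sqrt(H_v) = 1.3616
VF = 9.704 * 1.3616 = 13.213 m^(5/2)

13.213 m^(5/2)


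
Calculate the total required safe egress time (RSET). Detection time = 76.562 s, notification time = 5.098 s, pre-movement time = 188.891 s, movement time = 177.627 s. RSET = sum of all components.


Total = 76.562 + 5.098 + 188.891 + 177.627 = 448.178 s

448.178 s


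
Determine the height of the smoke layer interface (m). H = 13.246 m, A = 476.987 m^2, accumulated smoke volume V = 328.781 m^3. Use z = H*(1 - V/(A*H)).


V/(A*H) = 0.052037
1 - 0.052037 = 0.94796
z = 13.246 * 0.94796 = 12.557 m

12.557 m


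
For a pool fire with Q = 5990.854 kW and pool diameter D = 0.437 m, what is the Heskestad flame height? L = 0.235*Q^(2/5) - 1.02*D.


Q^(2/5) = 32.434
0.235 * Q^(2/5) = 7.6219
1.02 * D = 0.44574
L = 7.1762 m

7.1762 m


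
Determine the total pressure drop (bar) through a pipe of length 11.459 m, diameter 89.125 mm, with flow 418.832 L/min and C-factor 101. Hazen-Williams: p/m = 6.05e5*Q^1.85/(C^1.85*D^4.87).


Q^1.85 = 70921
C^1.85 = 5105.0
D^4.87 = 3.1369e+09
p/m = 0.0026794 bar/m
p_total = 0.0026794 * 11.459 = 0.030703 bar

0.030703 bar


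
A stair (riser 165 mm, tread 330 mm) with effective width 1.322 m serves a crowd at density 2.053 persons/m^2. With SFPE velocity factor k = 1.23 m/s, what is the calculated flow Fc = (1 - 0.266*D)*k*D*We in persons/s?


1 - 0.266*D = 1 - 0.266*2.053 = 0.45390
Fs = 0.45390 * 1.23 * 2.053 = 1.1462 persons/(s*m)
Fc = 1.1462 * 1.322 = 1.5153 persons/s

1.5153 persons/s


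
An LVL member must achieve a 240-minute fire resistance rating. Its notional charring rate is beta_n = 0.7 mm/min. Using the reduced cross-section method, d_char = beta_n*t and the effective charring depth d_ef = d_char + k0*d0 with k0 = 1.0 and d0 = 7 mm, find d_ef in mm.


d_char = 0.7 * 240 = 168 mm
d_ef = 168 + 1.0*7 = 175 mm

175 mm


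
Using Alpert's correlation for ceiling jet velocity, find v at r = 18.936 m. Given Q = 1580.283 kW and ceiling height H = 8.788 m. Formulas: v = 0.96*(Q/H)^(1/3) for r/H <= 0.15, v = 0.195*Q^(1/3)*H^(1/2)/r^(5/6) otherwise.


r/H = 18.936 / 8.788 = 2.1548
r/H > 0.15, so v = 0.195*Q^(1/3)*H^(1/2)/r^(5/6)
Q^(1/3) = 11.648
H^(1/2) = 2.9645
r^(5/6) = 11.599
v = 0.195 * 11.648 * 2.9645 / 11.599 = 0.58052 m/s

0.58052 m/s


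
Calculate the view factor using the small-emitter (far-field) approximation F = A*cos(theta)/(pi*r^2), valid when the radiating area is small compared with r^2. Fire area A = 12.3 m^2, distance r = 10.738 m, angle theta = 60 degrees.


cos(60 deg) = 0.5
pi*r^2 = 362.24
F = 12.3 * 0.5 / 362.24 = 0.016978

0.016978


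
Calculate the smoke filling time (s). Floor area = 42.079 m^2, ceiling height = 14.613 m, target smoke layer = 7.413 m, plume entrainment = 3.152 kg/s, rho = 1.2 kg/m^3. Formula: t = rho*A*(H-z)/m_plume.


H - z = 7.2 m
t = 1.2 * 42.079 * 7.2 / 3.152 = 115.34 s

115.34 s


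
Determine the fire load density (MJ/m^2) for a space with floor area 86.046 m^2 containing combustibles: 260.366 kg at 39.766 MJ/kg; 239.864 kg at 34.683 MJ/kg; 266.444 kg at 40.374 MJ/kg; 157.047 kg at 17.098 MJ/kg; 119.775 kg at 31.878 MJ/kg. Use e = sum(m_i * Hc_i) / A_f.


Total energy = 260.366*39.766 + 239.864*34.683 + 266.444*40.374 + 157.047*17.098 + 119.775*31.878
= 10353.71 + 8319.203 + 10757.41 + 2685.190 + 3818.187
= 35933.70 MJ
e = 35933.70 / 86.046 = 417.61 MJ/m^2

417.61 MJ/m^2


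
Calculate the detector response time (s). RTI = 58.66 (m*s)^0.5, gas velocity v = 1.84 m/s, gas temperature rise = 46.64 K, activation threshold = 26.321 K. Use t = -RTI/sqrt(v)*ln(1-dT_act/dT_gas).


dT_act/dT_gas = 0.56434
ln(1 - 0.56434) = -0.83090
t = -58.66 / sqrt(1.84) * -0.83090 = 35.932 s

35.932 s


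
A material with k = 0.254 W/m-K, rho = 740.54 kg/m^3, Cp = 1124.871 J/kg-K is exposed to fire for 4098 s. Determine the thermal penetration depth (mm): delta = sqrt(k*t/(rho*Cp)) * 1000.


alpha = 0.254 / (740.54 * 1124.871) = 3.0492e-07 m^2/s
alpha * t = 0.0012496
delta = sqrt(0.0012496) * 1000 = 35.349 mm

35.349 mm


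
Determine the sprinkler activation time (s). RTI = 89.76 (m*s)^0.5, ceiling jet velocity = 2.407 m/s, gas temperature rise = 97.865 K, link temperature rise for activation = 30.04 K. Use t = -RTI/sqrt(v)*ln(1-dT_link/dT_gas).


dT_link/dT_gas = 0.30695
ln(1 - 0.30695) = -0.36666
t = -89.76 / sqrt(2.407) * -0.36666 = 21.213 s

21.213 s


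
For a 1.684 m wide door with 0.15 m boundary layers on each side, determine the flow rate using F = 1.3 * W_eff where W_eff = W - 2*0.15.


W_eff = 1.684 - 0.30 = 1.384 m
F = 1.3 * 1.384 = 1.7992 persons/s

1.7992 persons/s


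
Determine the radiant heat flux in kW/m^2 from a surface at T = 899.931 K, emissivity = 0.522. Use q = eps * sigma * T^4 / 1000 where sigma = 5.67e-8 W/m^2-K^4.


T^4 = 6.5590e+11
q = 0.522 * 5.67e-8 * 6.5590e+11 / 1000 = 19.413 kW/m^2

19.413 kW/m^2


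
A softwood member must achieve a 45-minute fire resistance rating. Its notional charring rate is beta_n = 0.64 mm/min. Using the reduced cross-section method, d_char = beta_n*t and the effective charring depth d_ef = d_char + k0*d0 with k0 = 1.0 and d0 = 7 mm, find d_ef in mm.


d_char = 0.64 * 45 = 28.8 mm
d_ef = 28.8 + 1.0*7 = 35.8 mm

35.8 mm


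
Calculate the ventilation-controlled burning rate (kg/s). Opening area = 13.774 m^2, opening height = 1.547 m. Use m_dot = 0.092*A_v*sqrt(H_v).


sqrt(H_v) = 1.2438
m_dot = 0.092 * 13.774 * 1.2438 = 1.5761 kg/s

1.5761 kg/s


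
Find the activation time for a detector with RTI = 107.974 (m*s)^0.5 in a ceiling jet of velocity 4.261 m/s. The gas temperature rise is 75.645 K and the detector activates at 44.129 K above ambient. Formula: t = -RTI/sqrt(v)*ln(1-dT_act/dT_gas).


dT_act/dT_gas = 0.58337
ln(1 - 0.58337) = -0.87556
t = -107.974 / sqrt(4.261) * -0.87556 = 45.798 s

45.798 s


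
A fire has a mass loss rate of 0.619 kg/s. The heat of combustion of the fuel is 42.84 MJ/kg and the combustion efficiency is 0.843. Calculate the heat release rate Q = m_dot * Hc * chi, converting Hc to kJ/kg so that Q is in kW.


Hc = 42.84 MJ/kg = 42.84 * 1000 kJ/kg = 42840 kJ/kg
Q = 0.619 kg/s * 42840 kJ/kg * 0.843 = 22355 kW

22355 kW


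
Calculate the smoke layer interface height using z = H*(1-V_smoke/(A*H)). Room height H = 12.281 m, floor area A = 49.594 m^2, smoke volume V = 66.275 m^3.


V/(A*H) = 0.10881
1 - 0.10881 = 0.89119
z = 12.281 * 0.89119 = 10.945 m

10.945 m


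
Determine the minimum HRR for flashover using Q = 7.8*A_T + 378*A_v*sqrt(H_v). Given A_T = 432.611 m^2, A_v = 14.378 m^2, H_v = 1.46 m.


7.8*A_T = 3374.4
sqrt(H_v) = 1.2083
378*A_v*sqrt(H_v) = 6567.0
Q = 3374.4 + 6567.0 = 9941.4 kW

9941.4 kW


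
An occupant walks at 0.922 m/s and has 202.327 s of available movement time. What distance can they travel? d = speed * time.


d = 0.922 * 202.327 = 186.55 m

186.55 m


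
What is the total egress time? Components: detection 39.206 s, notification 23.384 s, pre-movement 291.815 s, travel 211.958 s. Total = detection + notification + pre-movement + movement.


Total = 39.206 + 23.384 + 291.815 + 211.958 = 566.363 s

566.363 s


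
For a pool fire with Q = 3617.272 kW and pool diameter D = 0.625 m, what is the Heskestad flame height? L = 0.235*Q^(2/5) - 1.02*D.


Q^(2/5) = 26.507
0.235 * Q^(2/5) = 6.2290
1.02 * D = 0.63750
L = 5.5915 m

5.5915 m


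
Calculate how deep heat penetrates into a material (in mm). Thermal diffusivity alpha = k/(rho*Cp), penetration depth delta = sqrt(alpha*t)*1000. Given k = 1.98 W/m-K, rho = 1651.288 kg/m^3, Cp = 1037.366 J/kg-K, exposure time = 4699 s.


alpha = 1.98 / (1651.288 * 1037.366) = 1.1559e-06 m^2/s
alpha * t = 0.0054315
delta = sqrt(0.0054315) * 1000 = 73.698 mm

73.698 mm


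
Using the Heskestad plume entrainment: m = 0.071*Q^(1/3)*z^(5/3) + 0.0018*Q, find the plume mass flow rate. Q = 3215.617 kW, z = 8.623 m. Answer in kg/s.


Q^(1/3) = 14.760
z^(5/3) = 36.260
First term = 0.071 * 14.760 * 36.260 = 37.999
Second term = 0.0018 * 3215.617 = 5.7881
m = 43.788 kg/s

43.788 kg/s


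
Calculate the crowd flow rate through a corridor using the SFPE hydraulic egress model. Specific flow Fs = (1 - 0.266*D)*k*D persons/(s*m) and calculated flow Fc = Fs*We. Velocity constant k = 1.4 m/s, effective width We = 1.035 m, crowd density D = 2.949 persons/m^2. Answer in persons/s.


1 - 0.266*D = 1 - 0.266*2.949 = 0.21557
Fs = 0.21557 * 1.4 * 2.949 = 0.88999 persons/(s*m)
Fc = 0.88999 * 1.035 = 0.92114 persons/s

0.92114 persons/s


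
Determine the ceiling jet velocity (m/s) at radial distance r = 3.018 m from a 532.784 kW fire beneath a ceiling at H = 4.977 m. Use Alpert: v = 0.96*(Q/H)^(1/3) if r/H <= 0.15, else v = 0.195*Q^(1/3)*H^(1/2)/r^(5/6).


r/H = 3.018 / 4.977 = 0.60639
r/H > 0.15, so v = 0.195*Q^(1/3)*H^(1/2)/r^(5/6)
Q^(1/3) = 8.1068
H^(1/2) = 2.2309
r^(5/6) = 2.5105
v = 0.195 * 8.1068 * 2.2309 / 2.5105 = 1.4048 m/s

1.4048 m/s


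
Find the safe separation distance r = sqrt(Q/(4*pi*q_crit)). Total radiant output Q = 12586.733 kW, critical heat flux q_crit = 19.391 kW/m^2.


4*pi*q_crit = 243.67
Q/(4*pi*q_crit) = 51.654
r = sqrt(51.654) = 7.1871 m

7.1871 m


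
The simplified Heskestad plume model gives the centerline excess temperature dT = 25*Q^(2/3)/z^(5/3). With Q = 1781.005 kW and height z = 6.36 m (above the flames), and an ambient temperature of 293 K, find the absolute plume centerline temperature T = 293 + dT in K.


Q^(2/3) = 146.93
z^(5/3) = 21.832
dT = 25 * 146.93 / 21.832 = 168.25 K
T = 293 + 168.25 = 461.25 K

461.25 K


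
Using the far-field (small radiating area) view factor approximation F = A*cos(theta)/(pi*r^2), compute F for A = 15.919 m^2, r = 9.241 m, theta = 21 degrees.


cos(21 deg) = 0.93358
pi*r^2 = 268.28
F = 15.919 * 0.93358 / 268.28 = 0.055396

0.055396


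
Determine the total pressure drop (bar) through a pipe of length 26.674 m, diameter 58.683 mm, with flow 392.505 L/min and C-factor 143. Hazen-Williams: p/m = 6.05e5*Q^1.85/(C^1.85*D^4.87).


Q^1.85 = 62895
C^1.85 = 9713.4
D^4.87 = 4.0988e+08
p/m = 0.0095575 bar/m
p_total = 0.0095575 * 26.674 = 0.25494 bar

0.25494 bar


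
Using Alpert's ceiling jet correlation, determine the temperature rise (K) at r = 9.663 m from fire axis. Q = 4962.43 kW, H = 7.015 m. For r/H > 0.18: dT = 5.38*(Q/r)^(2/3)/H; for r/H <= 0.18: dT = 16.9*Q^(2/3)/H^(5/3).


r/H = 9.663 / 7.015 = 1.3775
r/H > 0.18, so dT = 5.38*(Q/r)^(2/3)/H
Q/r = 513.55
(Q/r)^(2/3) = 64.129
dT = 5.38 * 64.129 / 7.015 = 49.182 K

49.182 K


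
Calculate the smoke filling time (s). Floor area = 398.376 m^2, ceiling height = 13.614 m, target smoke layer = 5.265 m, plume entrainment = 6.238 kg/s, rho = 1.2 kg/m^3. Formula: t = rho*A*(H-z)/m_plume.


H - z = 8.349 m
t = 1.2 * 398.376 * 8.349 / 6.238 = 639.83 s

639.83 s


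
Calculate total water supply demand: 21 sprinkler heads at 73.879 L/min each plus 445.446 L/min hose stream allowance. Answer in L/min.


Sprinkler demand = 21 * 73.879 = 1551.459 L/min
Total = 1551.459 + 445.446 = 1996.905 L/min

1996.905 L/min


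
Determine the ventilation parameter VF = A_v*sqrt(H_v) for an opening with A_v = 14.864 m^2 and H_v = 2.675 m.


sqrt(H_v) = 1.6355
VF = 14.864 * 1.6355 = 24.311 m^(5/2)

24.311 m^(5/2)


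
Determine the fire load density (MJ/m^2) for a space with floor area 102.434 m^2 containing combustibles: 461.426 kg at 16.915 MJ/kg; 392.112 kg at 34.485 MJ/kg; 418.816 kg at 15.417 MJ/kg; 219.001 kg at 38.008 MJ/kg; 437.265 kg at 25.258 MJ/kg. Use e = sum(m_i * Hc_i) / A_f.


Total energy = 461.426*16.915 + 392.112*34.485 + 418.816*15.417 + 219.001*38.008 + 437.265*25.258
= 7805.021 + 13521.98 + 6456.886 + 8323.790 + 11044.44
= 47152.12 MJ
e = 47152.12 / 102.434 = 460.32 MJ/m^2

460.32 MJ/m^2


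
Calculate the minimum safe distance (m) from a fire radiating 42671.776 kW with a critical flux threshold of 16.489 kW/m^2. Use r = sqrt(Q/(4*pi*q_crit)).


4*pi*q_crit = 207.21
Q/(4*pi*q_crit) = 205.94
r = sqrt(205.94) = 14.351 m

14.351 m


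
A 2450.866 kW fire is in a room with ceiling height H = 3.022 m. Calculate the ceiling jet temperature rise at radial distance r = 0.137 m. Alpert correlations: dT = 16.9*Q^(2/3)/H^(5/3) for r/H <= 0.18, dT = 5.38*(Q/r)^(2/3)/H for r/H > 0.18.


r/H = 0.137 / 3.022 = 0.045334
r/H <= 0.18, so dT = 16.9*Q^(2/3)/H^(5/3)
Q^(2/3) = 181.78
H^(5/3) = 6.3167
dT = 16.9 * 181.78 / 6.3167 = 486.34 K

486.34 K


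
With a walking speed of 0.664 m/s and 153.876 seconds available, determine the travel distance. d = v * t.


d = 0.664 * 153.876 = 102.17 m

102.17 m


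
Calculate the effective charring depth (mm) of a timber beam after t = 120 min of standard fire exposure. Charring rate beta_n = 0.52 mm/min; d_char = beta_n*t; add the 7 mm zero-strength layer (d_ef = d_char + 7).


d_char = 0.52 * 120 = 62.4 mm
d_ef = 62.4 + 1.0*7 = 69.4 mm

69.4 mm


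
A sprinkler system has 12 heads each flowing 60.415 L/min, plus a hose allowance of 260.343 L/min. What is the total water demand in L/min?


Sprinkler demand = 12 * 60.415 = 724.98 L/min
Total = 724.98 + 260.343 = 985.323 L/min

985.323 L/min


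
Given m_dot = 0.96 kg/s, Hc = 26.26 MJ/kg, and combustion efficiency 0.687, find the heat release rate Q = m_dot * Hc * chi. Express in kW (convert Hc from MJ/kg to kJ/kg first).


Hc = 26.26 MJ/kg = 26.26 * 1000 kJ/kg = 26260 kJ/kg
Q = 0.96 kg/s * 26260 kJ/kg * 0.687 = 17319 kW

17319 kW


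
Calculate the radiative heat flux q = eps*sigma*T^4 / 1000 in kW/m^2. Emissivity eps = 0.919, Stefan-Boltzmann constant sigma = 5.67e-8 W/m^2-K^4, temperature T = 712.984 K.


T^4 = 2.5842e+11
q = 0.919 * 5.67e-8 * 2.5842e+11 / 1000 = 13.465 kW/m^2

13.465 kW/m^2


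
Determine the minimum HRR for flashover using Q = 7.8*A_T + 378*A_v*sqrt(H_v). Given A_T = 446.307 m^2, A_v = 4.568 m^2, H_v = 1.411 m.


7.8*A_T = 3481.2
sqrt(H_v) = 1.1879
378*A_v*sqrt(H_v) = 2051.1
Q = 3481.2 + 2051.1 = 5532.3 kW

5532.3 kW


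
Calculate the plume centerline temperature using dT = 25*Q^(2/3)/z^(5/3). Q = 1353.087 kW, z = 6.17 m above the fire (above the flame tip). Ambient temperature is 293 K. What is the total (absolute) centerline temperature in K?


Q^(2/3) = 122.33
z^(5/3) = 20.756
dT = 25 * 122.33 / 20.756 = 147.35 K
T = 293 + 147.35 = 440.35 K

440.35 K


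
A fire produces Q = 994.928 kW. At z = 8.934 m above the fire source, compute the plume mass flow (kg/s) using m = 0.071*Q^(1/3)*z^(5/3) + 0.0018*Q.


Q^(1/3) = 9.9831
z^(5/3) = 38.466
First term = 0.071 * 9.9831 * 38.466 = 27.265
Second term = 0.0018 * 994.928 = 1.7909
m = 29.055 kg/s

29.055 kg/s


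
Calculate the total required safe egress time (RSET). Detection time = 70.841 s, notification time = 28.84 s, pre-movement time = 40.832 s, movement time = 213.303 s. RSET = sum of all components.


Total = 70.841 + 28.84 + 40.832 + 213.303 = 353.816 s

353.816 s


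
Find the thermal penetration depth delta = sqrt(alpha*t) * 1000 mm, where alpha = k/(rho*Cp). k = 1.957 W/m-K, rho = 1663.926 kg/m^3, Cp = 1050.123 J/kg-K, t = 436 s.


alpha = 1.957 / (1663.926 * 1050.123) = 1.1200e-06 m^2/s
alpha * t = 0.00048832
delta = sqrt(0.00048832) * 1000 = 22.098 mm

22.098 mm


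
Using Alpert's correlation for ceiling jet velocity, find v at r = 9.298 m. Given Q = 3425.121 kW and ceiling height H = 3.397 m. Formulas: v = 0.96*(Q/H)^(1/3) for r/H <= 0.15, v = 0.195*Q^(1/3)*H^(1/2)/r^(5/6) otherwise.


r/H = 9.298 / 3.397 = 2.7371
r/H > 0.15, so v = 0.195*Q^(1/3)*H^(1/2)/r^(5/6)
Q^(1/3) = 15.074
H^(1/2) = 1.8431
r^(5/6) = 6.4120
v = 0.195 * 15.074 * 1.8431 / 6.4120 = 0.84492 m/s

0.84492 m/s


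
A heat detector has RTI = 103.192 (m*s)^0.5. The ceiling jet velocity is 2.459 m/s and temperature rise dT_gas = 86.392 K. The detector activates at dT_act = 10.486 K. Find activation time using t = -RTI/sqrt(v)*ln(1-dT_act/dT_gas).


dT_act/dT_gas = 0.12138
ln(1 - 0.12138) = -0.12940
t = -103.192 / sqrt(2.459) * -0.12940 = 8.5153 s

8.5153 s


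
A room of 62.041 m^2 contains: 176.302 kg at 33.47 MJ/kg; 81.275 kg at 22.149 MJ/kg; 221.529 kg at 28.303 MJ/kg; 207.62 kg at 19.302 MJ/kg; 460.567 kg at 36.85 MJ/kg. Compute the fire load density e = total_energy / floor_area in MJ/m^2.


Total energy = 176.302*33.47 + 81.275*22.149 + 221.529*28.303 + 207.62*19.302 + 460.567*36.85
= 5900.828 + 1800.160 + 6269.935 + 4007.481 + 16971.89
= 34950.30 MJ
e = 34950.30 / 62.041 = 563.34 MJ/m^2

563.34 MJ/m^2


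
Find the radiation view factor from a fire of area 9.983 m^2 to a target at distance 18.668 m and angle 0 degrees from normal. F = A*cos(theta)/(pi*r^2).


cos(0 deg) = 1
pi*r^2 = 1094.8
F = 9.983 * 1 / 1094.8 = 0.0091183

0.0091183


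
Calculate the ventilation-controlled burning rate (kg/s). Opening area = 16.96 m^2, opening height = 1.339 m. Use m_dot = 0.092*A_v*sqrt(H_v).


sqrt(H_v) = 1.1572
m_dot = 0.092 * 16.96 * 1.1572 = 1.8055 kg/s

1.8055 kg/s


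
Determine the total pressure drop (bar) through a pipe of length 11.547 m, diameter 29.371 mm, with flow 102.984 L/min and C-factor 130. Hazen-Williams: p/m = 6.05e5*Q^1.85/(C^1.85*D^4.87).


Q^1.85 = 5292.1
C^1.85 = 8143.2
D^4.87 = 1.4085e+07
p/m = 0.027914 bar/m
p_total = 0.027914 * 11.547 = 0.32232 bar

0.32232 bar


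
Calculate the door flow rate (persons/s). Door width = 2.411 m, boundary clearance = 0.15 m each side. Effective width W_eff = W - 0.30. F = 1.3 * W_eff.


W_eff = 2.411 - 0.30 = 2.111 m
F = 1.3 * 2.111 = 2.7443 persons/s

2.7443 persons/s


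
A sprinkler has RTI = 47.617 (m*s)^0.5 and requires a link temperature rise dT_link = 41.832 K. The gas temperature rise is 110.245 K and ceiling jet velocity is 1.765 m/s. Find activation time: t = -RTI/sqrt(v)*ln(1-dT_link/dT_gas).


dT_link/dT_gas = 0.37945
ln(1 - 0.37945) = -0.47714
t = -47.617 / sqrt(1.765) * -0.47714 = 17.102 s

17.102 s


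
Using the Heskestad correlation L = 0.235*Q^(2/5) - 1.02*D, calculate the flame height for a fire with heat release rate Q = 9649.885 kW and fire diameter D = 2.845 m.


Q^(2/5) = 39.247
0.235 * Q^(2/5) = 9.2231
1.02 * D = 2.9019
L = 6.3212 m

6.3212 m


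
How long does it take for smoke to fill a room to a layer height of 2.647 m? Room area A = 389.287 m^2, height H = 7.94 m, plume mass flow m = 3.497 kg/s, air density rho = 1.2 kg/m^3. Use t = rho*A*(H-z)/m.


H - z = 5.293 m
t = 1.2 * 389.287 * 5.293 / 3.497 = 707.06 s

707.06 s


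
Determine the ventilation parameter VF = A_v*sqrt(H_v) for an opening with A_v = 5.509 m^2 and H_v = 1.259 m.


sqrt(H_v) = 1.1221
VF = 5.509 * 1.1221 = 6.1814 m^(5/2)

6.1814 m^(5/2)


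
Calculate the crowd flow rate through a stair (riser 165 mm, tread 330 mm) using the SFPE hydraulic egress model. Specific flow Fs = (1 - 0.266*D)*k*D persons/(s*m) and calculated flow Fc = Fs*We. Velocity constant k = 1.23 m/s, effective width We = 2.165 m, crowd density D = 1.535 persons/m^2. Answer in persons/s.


1 - 0.266*D = 1 - 0.266*1.535 = 0.59169
Fs = 0.59169 * 1.23 * 1.535 = 1.1171 persons/(s*m)
Fc = 1.1171 * 2.165 = 2.4186 persons/s

2.4186 persons/s


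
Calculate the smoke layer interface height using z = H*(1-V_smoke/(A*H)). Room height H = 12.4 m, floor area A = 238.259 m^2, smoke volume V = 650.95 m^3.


V/(A*H) = 0.22033
1 - 0.22033 = 0.77967
z = 12.4 * 0.77967 = 9.6679 m

9.6679 m


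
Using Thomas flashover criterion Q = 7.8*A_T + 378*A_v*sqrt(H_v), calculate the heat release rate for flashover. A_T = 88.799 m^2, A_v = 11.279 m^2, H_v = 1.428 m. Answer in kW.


7.8*A_T = 692.63
sqrt(H_v) = 1.1950
378*A_v*sqrt(H_v) = 5094.8
Q = 692.63 + 5094.8 = 5787.4 kW

5787.4 kW


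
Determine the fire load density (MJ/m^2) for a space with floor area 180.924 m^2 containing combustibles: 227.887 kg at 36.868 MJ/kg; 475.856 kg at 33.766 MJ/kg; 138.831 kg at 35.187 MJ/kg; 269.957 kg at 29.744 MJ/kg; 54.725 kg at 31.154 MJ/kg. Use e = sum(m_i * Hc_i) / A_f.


Total energy = 227.887*36.868 + 475.856*33.766 + 138.831*35.187 + 269.957*29.744 + 54.725*31.154
= 8401.738 + 16067.75 + 4885.046 + 8029.601 + 1704.903
= 39089.04 MJ
e = 39089.04 / 180.924 = 216.05 MJ/m^2

216.05 MJ/m^2


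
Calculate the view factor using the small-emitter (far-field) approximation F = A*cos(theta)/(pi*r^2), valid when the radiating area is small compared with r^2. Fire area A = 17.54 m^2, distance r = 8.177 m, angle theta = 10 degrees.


cos(10 deg) = 0.98481
pi*r^2 = 210.06
F = 17.54 * 0.98481 / 210.06 = 0.082232

0.082232


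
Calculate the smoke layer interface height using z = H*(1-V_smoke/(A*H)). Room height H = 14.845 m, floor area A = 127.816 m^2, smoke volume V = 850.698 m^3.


V/(A*H) = 0.44834
1 - 0.44834 = 0.55166
z = 14.845 * 0.55166 = 8.1894 m

8.1894 m


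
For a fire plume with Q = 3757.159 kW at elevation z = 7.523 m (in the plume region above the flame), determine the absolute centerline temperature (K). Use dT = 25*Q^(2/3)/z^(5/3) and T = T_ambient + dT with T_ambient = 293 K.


Q^(2/3) = 241.68
z^(5/3) = 28.884
dT = 25 * 241.68 / 28.884 = 209.18 K
T = 293 + 209.18 = 502.18 K

502.18 K


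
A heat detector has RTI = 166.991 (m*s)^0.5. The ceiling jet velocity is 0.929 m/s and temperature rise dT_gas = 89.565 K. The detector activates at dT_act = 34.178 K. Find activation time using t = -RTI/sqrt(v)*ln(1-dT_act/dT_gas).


dT_act/dT_gas = 0.38160
ln(1 - 0.38160) = -0.48062
t = -166.991 / sqrt(0.929) * -0.48062 = 83.270 s

83.270 s


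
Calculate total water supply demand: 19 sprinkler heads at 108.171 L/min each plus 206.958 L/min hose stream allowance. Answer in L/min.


Sprinkler demand = 19 * 108.171 = 2055.249 L/min
Total = 2055.249 + 206.958 = 2262.207 L/min

2262.207 L/min


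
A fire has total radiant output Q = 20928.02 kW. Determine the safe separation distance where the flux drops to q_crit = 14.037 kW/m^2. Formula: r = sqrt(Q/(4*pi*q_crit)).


4*pi*q_crit = 176.39
Q/(4*pi*q_crit) = 118.64
r = sqrt(118.64) = 10.892 m

10.892 m


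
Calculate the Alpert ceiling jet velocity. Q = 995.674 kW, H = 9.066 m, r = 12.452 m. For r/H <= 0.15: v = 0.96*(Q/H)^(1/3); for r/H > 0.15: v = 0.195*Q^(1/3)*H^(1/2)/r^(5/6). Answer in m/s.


r/H = 12.452 / 9.066 = 1.3735
r/H > 0.15, so v = 0.195*Q^(1/3)*H^(1/2)/r^(5/6)
Q^(1/3) = 9.9856
H^(1/2) = 3.0110
r^(5/6) = 8.1790
v = 0.195 * 9.9856 * 3.0110 / 8.1790 = 0.71683 m/s

0.71683 m/s


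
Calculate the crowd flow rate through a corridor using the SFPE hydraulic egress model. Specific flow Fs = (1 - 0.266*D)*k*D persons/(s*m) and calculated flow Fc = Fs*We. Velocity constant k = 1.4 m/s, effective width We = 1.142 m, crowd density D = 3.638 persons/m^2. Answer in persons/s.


1 - 0.266*D = 1 - 0.266*3.638 = 0.032292
Fs = 0.032292 * 1.4 * 3.638 = 0.16447 persons/(s*m)
Fc = 0.16447 * 1.142 = 0.18782 persons/s

0.18782 persons/s


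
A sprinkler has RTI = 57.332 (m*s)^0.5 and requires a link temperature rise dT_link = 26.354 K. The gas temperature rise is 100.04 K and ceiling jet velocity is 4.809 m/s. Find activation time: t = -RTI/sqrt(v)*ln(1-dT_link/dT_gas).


dT_link/dT_gas = 0.26343
ln(1 - 0.26343) = -0.30576
t = -57.332 / sqrt(4.809) * -0.30576 = 7.9937 s

7.9937 s


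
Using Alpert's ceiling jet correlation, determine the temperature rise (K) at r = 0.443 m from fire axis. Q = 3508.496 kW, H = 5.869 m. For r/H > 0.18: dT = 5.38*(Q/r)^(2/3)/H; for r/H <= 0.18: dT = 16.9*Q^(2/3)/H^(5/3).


r/H = 0.443 / 5.869 = 0.075481
r/H <= 0.18, so dT = 16.9*Q^(2/3)/H^(5/3)
Q^(2/3) = 230.89
H^(5/3) = 19.096
dT = 16.9 * 230.89 / 19.096 = 204.34 K

204.34 K


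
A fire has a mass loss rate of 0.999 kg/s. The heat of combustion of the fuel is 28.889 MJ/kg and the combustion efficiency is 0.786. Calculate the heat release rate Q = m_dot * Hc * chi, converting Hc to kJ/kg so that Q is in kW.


Hc = 28.889 MJ/kg = 28.889 * 1000 kJ/kg = 28889 kJ/kg
Q = 0.999 kg/s * 28889 kJ/kg * 0.786 = 22684 kW

22684 kW


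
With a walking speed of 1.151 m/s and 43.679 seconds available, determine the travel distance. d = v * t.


d = 1.151 * 43.679 = 50.275 m

50.275 m


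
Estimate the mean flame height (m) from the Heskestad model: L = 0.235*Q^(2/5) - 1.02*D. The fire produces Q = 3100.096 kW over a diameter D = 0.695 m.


Q^(2/5) = 24.920
0.235 * Q^(2/5) = 5.8562
1.02 * D = 0.70890
L = 5.1473 m

5.1473 m


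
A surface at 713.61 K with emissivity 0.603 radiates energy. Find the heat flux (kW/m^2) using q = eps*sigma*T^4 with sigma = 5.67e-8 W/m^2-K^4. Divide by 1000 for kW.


T^4 = 2.5932e+11
q = 0.603 * 5.67e-8 * 2.5932e+11 / 1000 = 8.8663 kW/m^2

8.8663 kW/m^2
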